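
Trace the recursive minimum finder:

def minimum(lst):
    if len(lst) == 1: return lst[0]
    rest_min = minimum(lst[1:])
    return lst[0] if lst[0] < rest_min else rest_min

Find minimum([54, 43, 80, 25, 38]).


minimum([54, 43, 80, 25, 38]): compare 54 with minimum([43, 80, 25, 38])
minimum([43, 80, 25, 38]): compare 43 with minimum([80, 25, 38])
minimum([80, 25, 38]): compare 80 with minimum([25, 38])
minimum([25, 38]): compare 25 with minimum([38])
minimum([38]) = 38  (base case)
Compare 25 with 38 -> 25
Compare 80 with 25 -> 25
Compare 43 with 25 -> 25
Compare 54 with 25 -> 25

25


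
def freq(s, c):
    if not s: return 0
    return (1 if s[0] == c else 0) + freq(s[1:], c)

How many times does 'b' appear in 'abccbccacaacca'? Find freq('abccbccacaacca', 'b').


s[0]='a' != 'b' -> 0
s[0]='b' == 'b' -> 1
s[0]='c' != 'b' -> 0
s[0]='c' != 'b' -> 0
s[0]='b' == 'b' -> 1
s[0]='c' != 'b' -> 0
s[0]='c' != 'b' -> 0
s[0]='a' != 'b' -> 0
s[0]='c' != 'b' -> 0
s[0]='a' != 'b' -> 0
s[0]='a' != 'b' -> 0
s[0]='c' != 'b' -> 0
s[0]='c' != 'b' -> 0
s[0]='a' != 'b' -> 0
Sum: 0 + 1 + 0 + 0 + 1 + 0 + 0 + 0 + 0 + 0 + 0 + 0 + 0 + 0 = 2

2


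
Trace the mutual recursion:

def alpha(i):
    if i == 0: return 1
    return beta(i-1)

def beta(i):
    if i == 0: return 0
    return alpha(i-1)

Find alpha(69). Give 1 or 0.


alpha(69) = beta(68)
beta(68) = alpha(67)
alpha(67) = beta(66)
beta(66) = alpha(65)
alpha(65) = beta(64)
beta(64) = alpha(63)
alpha(63) = beta(62)
beta(62) = alpha(61)
alpha(61) = beta(60)
beta(60) = alpha(59)
alpha(59) = beta(58)
beta(58) = alpha(57)
alpha(57) = beta(56)
beta(56) = alpha(55)
alpha(55) = beta(54)
beta(54) = alpha(53)
alpha(53) = beta(52)
beta(52) = alpha(51)
alpha(51) = beta(50)
beta(50) = alpha(49)
alpha(49) = beta(48)
beta(48) = alpha(47)
alpha(47) = beta(46)
beta(46) = alpha(45)
alpha(45) = beta(44)
beta(44) = alpha(43)
alpha(43) = beta(42)
beta(42) = alpha(41)
alpha(41) = beta(40)
beta(40) = alpha(39)
alpha(39) = beta(38)
beta(38) = alpha(37)
alpha(37) = beta(36)
beta(36) = alpha(35)
alpha(35) = beta(34)
beta(34) = alpha(33)
alpha(33) = beta(32)
beta(32) = alpha(31)
alpha(31) = beta(30)
beta(30) = alpha(29)
alpha(29) = beta(28)
beta(28) = alpha(27)
alpha(27) = beta(26)
beta(26) = alpha(25)
alpha(25) = beta(24)
beta(24) = alpha(23)
alpha(23) = beta(22)
beta(22) = alpha(21)
alpha(21) = beta(20)
beta(20) = alpha(19)
alpha(19) = beta(18)
beta(18) = alpha(17)
alpha(17) = beta(16)
beta(16) = alpha(15)
alpha(15) = beta(14)
beta(14) = alpha(13)
alpha(13) = beta(12)
beta(12) = alpha(11)
alpha(11) = beta(10)
beta(10) = alpha(9)
alpha(9) = beta(8)
beta(8) = alpha(7)
alpha(7) = beta(6)
beta(6) = alpha(5)
alpha(5) = beta(4)
beta(4) = alpha(3)
alpha(3) = beta(2)
beta(2) = alpha(1)
alpha(1) = beta(0)
beta(0) = 0  (base case)
Result: 0

0


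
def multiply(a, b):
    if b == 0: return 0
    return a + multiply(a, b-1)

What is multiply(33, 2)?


multiply(33, 2) = 33 + multiply(33, 1)
multiply(33, 1) = 33 + multiply(33, 0)
multiply(33, 0) = 0  (base case)
Total: 33 + 33 + 0 = 66

66


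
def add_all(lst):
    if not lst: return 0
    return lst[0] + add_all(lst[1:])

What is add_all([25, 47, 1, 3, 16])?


add_all([25, 47, 1, 3, 16]) = 25 + add_all([47, 1, 3, 16])
add_all([47, 1, 3, 16]) = 47 + add_all([1, 3, 16])
add_all([1, 3, 16]) = 1 + add_all([3, 16])
add_all([3, 16]) = 3 + add_all([16])
add_all([16]) = 16 + add_all([])
add_all([]) = 0  (base case)
Total: 25 + 47 + 1 + 3 + 16 + 0 = 92

92


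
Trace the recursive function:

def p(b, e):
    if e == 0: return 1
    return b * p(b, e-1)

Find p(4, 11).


p(4, 11)
= 4 * p(4, 10)
= 4 * 4 * p(4, 9)
= 4 * 4 * 4 * p(4, 8)
= 4 * 4 * 4 * 4 * p(4, 7)
= 4 * 4 * 4 * 4 * 4 * p(4, 6)
= 4 * 4 * 4 * 4 * 4 * 4 * p(4, 5)
= 4 * 4 * 4 * 4 * 4 * 4 * 4 * p(4, 4)
= 4 * 4 * 4 * 4 * 4 * 4 * 4 * 4 * p(4, 3)
= 4 * 4 * 4 * 4 * 4 * 4 * 4 * 4 * 4 * p(4, 2)
= 4 * 4 * 4 * 4 * 4 * 4 * 4 * 4 * 4 * 4 * p(4, 1)
= 4 * 4 * 4 * 4 * 4 * 4 * 4 * 4 * 4 * 4 * 4 * p(4, 0)
= 4 * 4 * 4 * 4 * 4 * 4 * 4 * 4 * 4 * 4 * 4 * 1
= 4194304

4194304


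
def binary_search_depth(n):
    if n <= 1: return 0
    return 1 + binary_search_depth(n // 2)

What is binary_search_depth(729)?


729 / 2 = 364
364 / 2 = 182
182 / 2 = 91
91 / 2 = 45
45 / 2 = 22
22 / 2 = 11
11 / 2 = 5
5 / 2 = 2
2 / 2 = 1
Reached 1 after 9 halvings

9


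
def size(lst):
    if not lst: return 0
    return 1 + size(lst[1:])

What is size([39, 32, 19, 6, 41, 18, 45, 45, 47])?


size([39, 32, 19, 6, 41, 18, 45, 45, 47]) = 1 + size([32, 19, 6, 41, 18, 45, 45, 47])
size([32, 19, 6, 41, 18, 45, 45, 47]) = 1 + size([19, 6, 41, 18, 45, 45, 47])
size([19, 6, 41, 18, 45, 45, 47]) = 1 + size([6, 41, 18, 45, 45, 47])
size([6, 41, 18, 45, 45, 47]) = 1 + size([41, 18, 45, 45, 47])
size([41, 18, 45, 45, 47]) = 1 + size([18, 45, 45, 47])
size([18, 45, 45, 47]) = 1 + size([45, 45, 47])
size([45, 45, 47]) = 1 + size([45, 47])
size([45, 47]) = 1 + size([47])
size([47]) = 1 + size([])
size([]) = 0  (base case)
Unwinding: 1 + 1 + 1 + 1 + 1 + 1 + 1 + 1 + 1 + 0 = 9

9


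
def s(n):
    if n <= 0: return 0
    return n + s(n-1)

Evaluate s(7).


s(7)
= 7 + 6 + 5 + 4 + 3 + 2 + 1 + s(0)
= 7 + 6 + 5 + 4 + 3 + 2 + 1 + 0
= 28

28


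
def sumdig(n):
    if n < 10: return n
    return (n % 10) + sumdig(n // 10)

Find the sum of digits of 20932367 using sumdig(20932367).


sumdig(20932367) = 7 + sumdig(2093236)
sumdig(2093236) = 6 + sumdig(209323)
sumdig(209323) = 3 + sumdig(20932)
sumdig(20932) = 2 + sumdig(2093)
sumdig(2093) = 3 + sumdig(209)
sumdig(209) = 9 + sumdig(20)
sumdig(20) = 0 + sumdig(2)
sumdig(2) = 2  (base case)
Total: 7 + 6 + 3 + 2 + 3 + 9 + 0 + 2 = 32

32


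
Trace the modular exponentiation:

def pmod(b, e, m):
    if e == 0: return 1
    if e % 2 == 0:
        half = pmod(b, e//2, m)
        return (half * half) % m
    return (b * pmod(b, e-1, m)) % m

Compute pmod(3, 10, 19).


pmod(3, 10, 19): e is even, compute pmod(3, 5, 19)
  pmod(3, 5, 19): e is odd, compute pmod(3, 4, 19)
    pmod(3, 4, 19): e is even, compute pmod(3, 2, 19)
      pmod(3, 2, 19): e is even, compute pmod(3, 1, 19)
        pmod(3, 1, 19): e is odd, compute pmod(3, 0, 19)
          pmod(3, 0, 19) = 1
        (3 * 1) % 19 = 3
      half=3, (3*3) % 19 = 9
    half=9, (9*9) % 19 = 5
  (3 * 5) % 19 = 15
half=15, (15*15) % 19 = 16

16


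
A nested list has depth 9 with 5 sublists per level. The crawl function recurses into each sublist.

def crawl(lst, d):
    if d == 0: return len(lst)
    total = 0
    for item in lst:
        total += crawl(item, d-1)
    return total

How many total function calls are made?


At depth 0 (root): 1 call
At depth 1: each of 1 parents calls crawl on 5 children = 5 calls
At depth 2: each of 5 parents calls crawl on 5 children = 25 calls
At depth 3: each of 25 parents calls crawl on 5 children = 125 calls
At depth 4: each of 125 parents calls crawl on 5 children = 625 calls
At depth 5: each of 625 parents calls crawl on 5 children = 3125 calls
At depth 6: each of 3125 parents calls crawl on 5 children = 15625 calls
At depth 7: each of 15625 parents calls crawl on 5 children = 78125 calls
At depth 8: each of 78125 parents calls crawl on 5 children = 390625 calls
At depth 9: each of 390625 parents calls crawl on 5 children = 1953125 calls
Total: 1 + 5 + 25 + 125 + 625 + 3125 + 15625 + 78125 + 390625 + 1953125 = 2441406

2441406


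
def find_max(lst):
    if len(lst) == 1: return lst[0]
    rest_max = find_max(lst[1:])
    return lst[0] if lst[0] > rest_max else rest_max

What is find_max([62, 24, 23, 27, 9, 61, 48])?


find_max([62, 24, 23, 27, 9, 61, 48]): compare 62 with find_max([24, 23, 27, 9, 61, 48])
find_max([24, 23, 27, 9, 61, 48]): compare 24 with find_max([23, 27, 9, 61, 48])
find_max([23, 27, 9, 61, 48]): compare 23 with find_max([27, 9, 61, 48])
find_max([27, 9, 61, 48]): compare 27 with find_max([9, 61, 48])
find_max([9, 61, 48]): compare 9 with find_max([61, 48])
find_max([61, 48]): compare 61 with find_max([48])
find_max([48]) = 48  (base case)
Compare 61 with 48 -> 61
Compare 9 with 61 -> 61
Compare 27 with 61 -> 61
Compare 23 with 61 -> 61
Compare 24 with 61 -> 61
Compare 62 with 61 -> 62

62


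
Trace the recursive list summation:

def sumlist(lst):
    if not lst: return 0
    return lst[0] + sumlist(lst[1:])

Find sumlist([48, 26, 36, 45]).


sumlist([48, 26, 36, 45]) = 48 + sumlist([26, 36, 45])
sumlist([26, 36, 45]) = 26 + sumlist([36, 45])
sumlist([36, 45]) = 36 + sumlist([45])
sumlist([45]) = 45 + sumlist([])
sumlist([]) = 0  (base case)
Total: 48 + 26 + 36 + 45 + 0 = 155

155


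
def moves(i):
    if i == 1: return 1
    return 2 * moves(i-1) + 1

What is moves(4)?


moves(4) = 2 * moves(3) + 1
moves(3) = 2 * moves(2) + 1
moves(2) = 2 * moves(1) + 1
moves(1) = 1  (base case)
moves(2) = 2 * 1 + 1 = 3
moves(3) = 2 * 3 + 1 = 7
moves(4) = 2 * 7 + 1 = 15

15


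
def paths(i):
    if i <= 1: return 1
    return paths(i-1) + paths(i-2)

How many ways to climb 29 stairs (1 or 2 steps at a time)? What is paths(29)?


Building up from base cases:
paths(0) = 1
paths(1) = 1
paths(2) = paths(1) + paths(0) = 1 + 1 = 2
paths(3) = paths(2) + paths(1) = 2 + 1 = 3
paths(4) = paths(3) + paths(2) = 3 + 2 = 5
paths(5) = paths(4) + paths(3) = 5 + 3 = 8
paths(6) = paths(5) + paths(4) = 8 + 5 = 13
paths(7) = paths(6) + paths(5) = 13 + 8 = 21
paths(8) = paths(7) + paths(6) = 21 + 13 = 34
paths(9) = paths(8) + paths(7) = 34 + 21 = 55
paths(10) = paths(9) + paths(8) = 55 + 34 = 89
paths(11) = paths(10) + paths(9) = 89 + 55 = 144
paths(12) = paths(11) + paths(10) = 144 + 89 = 233
paths(13) = paths(12) + paths(11) = 233 + 144 = 377
paths(14) = paths(13) + paths(12) = 377 + 233 = 610
paths(15) = paths(14) + paths(13) = 610 + 377 = 987
paths(16) = paths(15) + paths(14) = 987 + 610 = 1597
paths(17) = paths(16) + paths(15) = 1597 + 987 = 2584
paths(18) = paths(17) + paths(16) = 2584 + 1597 = 4181
paths(19) = paths(18) + paths(17) = 4181 + 2584 = 6765
paths(20) = paths(19) + paths(18) = 6765 + 4181 = 10946
paths(21) = paths(20) + paths(19) = 10946 + 6765 = 17711
paths(22) = paths(21) + paths(20) = 17711 + 10946 = 28657
paths(23) = paths(22) + paths(21) = 28657 + 17711 = 46368
paths(24) = paths(23) + paths(22) = 46368 + 28657 = 75025
paths(25) = paths(24) + paths(23) = 75025 + 46368 = 121393
paths(26) = paths(25) + paths(24) = 121393 + 75025 = 196418
paths(27) = paths(26) + paths(25) = 196418 + 121393 = 317811
paths(28) = paths(27) + paths(26) = 317811 + 196418 = 514229
paths(29) = paths(28) + paths(27) = 514229 + 317811 = 832040

832040


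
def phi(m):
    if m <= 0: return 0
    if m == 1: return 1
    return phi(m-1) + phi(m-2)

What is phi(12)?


Computing phi(12) bottom-up:
phi(0) = 0
phi(1) = 1
phi(2) = phi(1) + phi(0) = 1 + 0 = 1
phi(3) = phi(2) + phi(1) = 1 + 1 = 2
phi(4) = phi(3) + phi(2) = 2 + 1 = 3
phi(5) = phi(4) + phi(3) = 3 + 2 = 5
phi(6) = phi(5) + phi(4) = 5 + 3 = 8
phi(7) = phi(6) + phi(5) = 8 + 5 = 13
phi(8) = phi(7) + phi(6) = 13 + 8 = 21
phi(9) = phi(8) + phi(7) = 21 + 13 = 34
phi(10) = phi(9) + phi(8) = 34 + 21 = 55
phi(11) = phi(10) + phi(9) = 55 + 34 = 89
phi(12) = phi(11) + phi(10) = 89 + 55 = 144

144


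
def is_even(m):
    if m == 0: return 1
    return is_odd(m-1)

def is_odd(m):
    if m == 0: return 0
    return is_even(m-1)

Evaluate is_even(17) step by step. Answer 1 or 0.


is_even(17) = is_odd(16)
is_odd(16) = is_even(15)
is_even(15) = is_odd(14)
is_odd(14) = is_even(13)
is_even(13) = is_odd(12)
is_odd(12) = is_even(11)
is_even(11) = is_odd(10)
is_odd(10) = is_even(9)
is_even(9) = is_odd(8)
is_odd(8) = is_even(7)
is_even(7) = is_odd(6)
is_odd(6) = is_even(5)
is_even(5) = is_odd(4)
is_odd(4) = is_even(3)
is_even(3) = is_odd(2)
is_odd(2) = is_even(1)
is_even(1) = is_odd(0)
is_odd(0) = 0  (base case)
Result: 0

0


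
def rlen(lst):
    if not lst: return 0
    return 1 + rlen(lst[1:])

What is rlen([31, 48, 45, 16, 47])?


rlen([31, 48, 45, 16, 47]) = 1 + rlen([48, 45, 16, 47])
rlen([48, 45, 16, 47]) = 1 + rlen([45, 16, 47])
rlen([45, 16, 47]) = 1 + rlen([16, 47])
rlen([16, 47]) = 1 + rlen([47])
rlen([47]) = 1 + rlen([])
rlen([]) = 0  (base case)
Unwinding: 1 + 1 + 1 + 1 + 1 + 0 = 5

5


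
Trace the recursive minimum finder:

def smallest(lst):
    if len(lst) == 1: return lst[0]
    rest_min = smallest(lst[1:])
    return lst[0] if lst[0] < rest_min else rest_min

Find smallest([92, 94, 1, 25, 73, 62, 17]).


smallest([92, 94, 1, 25, 73, 62, 17]): compare 92 with smallest([94, 1, 25, 73, 62, 17])
smallest([94, 1, 25, 73, 62, 17]): compare 94 with smallest([1, 25, 73, 62, 17])
smallest([1, 25, 73, 62, 17]): compare 1 with smallest([25, 73, 62, 17])
smallest([25, 73, 62, 17]): compare 25 with smallest([73, 62, 17])
smallest([73, 62, 17]): compare 73 with smallest([62, 17])
smallest([62, 17]): compare 62 with smallest([17])
smallest([17]) = 17  (base case)
Compare 62 with 17 -> 17
Compare 73 with 17 -> 17
Compare 25 with 17 -> 17
Compare 1 with 17 -> 1
Compare 94 with 1 -> 1
Compare 92 with 1 -> 1

1


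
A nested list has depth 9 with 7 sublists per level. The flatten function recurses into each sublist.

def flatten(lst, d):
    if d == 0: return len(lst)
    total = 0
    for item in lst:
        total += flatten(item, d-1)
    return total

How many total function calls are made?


At depth 0 (root): 1 call
At depth 1: each of 1 parents calls flatten on 7 children = 7 calls
At depth 2: each of 7 parents calls flatten on 7 children = 49 calls
At depth 3: each of 49 parents calls flatten on 7 children = 343 calls
At depth 4: each of 343 parents calls flatten on 7 children = 2401 calls
At depth 5: each of 2401 parents calls flatten on 7 children = 16807 calls
At depth 6: each of 16807 parents calls flatten on 7 children = 117649 calls
At depth 7: each of 117649 parents calls flatten on 7 children = 823543 calls
At depth 8: each of 823543 parents calls flatten on 7 children = 5764801 calls
At depth 9: each of 5764801 parents calls flatten on 7 children = 40353607 calls
Total: 1 + 7 + 49 + 343 + 2401 + 16807 + 117649 + 823543 + 5764801 + 40353607 = 47079208

47079208


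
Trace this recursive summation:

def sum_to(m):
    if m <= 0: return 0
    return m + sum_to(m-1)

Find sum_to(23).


sum_to(23)
= 23 + 22 + 21 + 20 + 19 + 18 + 17 + 16 + 15 + 14 + 13 + 12 + 11 + 10 + 9 + 8 + 7 + 6 + 5 + 4 + 3 + 2 + 1 + sum_to(0)
= 23 + 22 + 21 + 20 + 19 + 18 + 17 + 16 + 15 + 14 + 13 + 12 + 11 + 10 + 9 + 8 + 7 + 6 + 5 + 4 + 3 + 2 + 1 + 0
= 276

276


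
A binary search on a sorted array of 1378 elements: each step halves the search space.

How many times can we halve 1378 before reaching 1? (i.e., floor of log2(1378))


1378 / 2 = 689
689 / 2 = 344
344 / 2 = 172
172 / 2 = 86
86 / 2 = 43
43 / 2 = 21
21 / 2 = 10
10 / 2 = 5
5 / 2 = 2
2 / 2 = 1
Reached 1 after 10 halvings

10


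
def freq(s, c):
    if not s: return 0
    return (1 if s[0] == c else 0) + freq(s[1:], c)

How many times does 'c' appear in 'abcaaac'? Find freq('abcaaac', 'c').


s[0]='a' != 'c' -> 0
s[0]='b' != 'c' -> 0
s[0]='c' == 'c' -> 1
s[0]='a' != 'c' -> 0
s[0]='a' != 'c' -> 0
s[0]='a' != 'c' -> 0
s[0]='c' == 'c' -> 1
Sum: 0 + 0 + 1 + 0 + 0 + 0 + 1 = 2

2


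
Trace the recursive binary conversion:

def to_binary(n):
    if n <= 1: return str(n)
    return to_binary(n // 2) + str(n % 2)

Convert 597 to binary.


to_binary(597) = to_binary(298) + '1'
to_binary(298) = to_binary(149) + '0'
to_binary(149) = to_binary(74) + '1'
to_binary(74) = to_binary(37) + '0'
to_binary(37) = to_binary(18) + '1'
to_binary(18) = to_binary(9) + '0'
to_binary(9) = to_binary(4) + '1'
to_binary(4) = to_binary(2) + '0'
to_binary(2) = to_binary(1) + '0'
to_binary(1) = '1'  (base case)
Concatenating: '1' + '0' + '0' + '1' + '0' + '1' + '0' + '1' + '0' + '1' = '1001010101'

1001010101


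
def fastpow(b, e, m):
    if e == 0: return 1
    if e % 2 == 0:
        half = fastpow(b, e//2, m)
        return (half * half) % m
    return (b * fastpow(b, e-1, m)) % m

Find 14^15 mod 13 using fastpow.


fastpow(14, 15, 13): e is odd, compute fastpow(14, 14, 13)
  fastpow(14, 14, 13): e is even, compute fastpow(14, 7, 13)
    fastpow(14, 7, 13): e is odd, compute fastpow(14, 6, 13)
      fastpow(14, 6, 13): e is even, compute fastpow(14, 3, 13)
        fastpow(14, 3, 13): e is odd, compute fastpow(14, 2, 13)
          fastpow(14, 2, 13): e is even, compute fastpow(14, 1, 13)
          fastpow(14, 1, 13): e is odd, compute fastpow(14, 0, 13)
          fastpow(14, 0, 13) = 1
          (14 * 1) % 13 = 1
          half=1, (1*1) % 13 = 1
        (14 * 1) % 13 = 1
      half=1, (1*1) % 13 = 1
    (14 * 1) % 13 = 1
  half=1, (1*1) % 13 = 1
(14 * 1) % 13 = 1

1


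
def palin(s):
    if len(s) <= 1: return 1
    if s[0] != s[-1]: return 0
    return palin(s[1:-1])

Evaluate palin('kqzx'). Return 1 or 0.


palin('kqzx'): s[0]='k' != s[-1]='x' -> return 0
Result: 0 (not a palindrome)

0


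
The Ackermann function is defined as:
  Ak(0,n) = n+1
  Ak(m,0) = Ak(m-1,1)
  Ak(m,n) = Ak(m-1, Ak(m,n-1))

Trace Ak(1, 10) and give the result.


Ak(1, 10) = Ak(0, Ak(1, 9))
  Ak(1, 9) = Ak(0, Ak(1, 8))
    Ak(1, 8) = Ak(0, Ak(1, 7))
      Ak(1, 7) = Ak(0, Ak(1, 6))
        Ak(1, 6) = Ak(0, Ak(1, 5))
          Ak(1, 5) = Ak(0, Ak(1, 4))
          Ak(1, 4) = Ak(0, Ak(1, 3))
          Ak(1, 3) = Ak(0, Ak(1, 2))
          Ak(1, 2) = Ak(0, Ak(1, 1))
          Ak(1, 1) = Ak(0, Ak(1, 0))
          Ak(1, 0) = Ak(0, 1)
          Ak(0, 1) = 2
            = Ak(0, 2)
          Ak(0, 2) = 3
            = Ak(0, 3)
          Ak(0, 3) = 4
            = Ak(0, 4)
          Ak(0, 4) = 5
            = Ak(0, 5)
          Ak(0, 5) = 6
            = Ak(0, 6)
          Ak(0, 6) = 7
          = Ak(0, 7)
          Ak(0, 7) = 8
        = Ak(0, 8)
... (trace truncated)
Result: Ak(1, 10) = 12

12


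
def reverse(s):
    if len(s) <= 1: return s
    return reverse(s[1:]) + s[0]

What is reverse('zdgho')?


reverse('zdgho') = reverse('dgho') + 'z'
reverse('dgho') = reverse('gho') + 'd'
reverse('gho') = reverse('ho') + 'g'
reverse('ho') = reverse('o') + 'h'
reverse('o') = 'o'  (base case)
Concatenating: 'o' + 'h' + 'g' + 'd' + 'z' = 'ohgdz'

ohgdz


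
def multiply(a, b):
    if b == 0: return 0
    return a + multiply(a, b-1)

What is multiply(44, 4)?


multiply(44, 4) = 44 + multiply(44, 3)
multiply(44, 3) = 44 + multiply(44, 2)
multiply(44, 2) = 44 + multiply(44, 1)
multiply(44, 1) = 44 + multiply(44, 0)
multiply(44, 0) = 0  (base case)
Total: 44 + 44 + 44 + 44 + 0 = 176

176


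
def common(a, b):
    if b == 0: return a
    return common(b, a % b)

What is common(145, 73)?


common(145, 73) = common(73, 72)
common(73, 72) = common(72, 1)
common(72, 1) = common(1, 0)
common(1, 0) = 1  (base case)

1


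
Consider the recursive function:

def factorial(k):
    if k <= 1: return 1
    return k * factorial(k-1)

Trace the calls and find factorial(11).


factorial(11)
= 11 * factorial(10)
= 11 * 10 * factorial(9)
= 11 * 10 * 9 * factorial(8)
= 11 * 10 * 9 * 8 * factorial(7)
= 11 * 10 * 9 * 8 * 7 * factorial(6)
= 11 * 10 * 9 * 8 * 7 * 6 * factorial(5)
= 11 * 10 * 9 * 8 * 7 * 6 * 5 * factorial(4)
= 11 * 10 * 9 * 8 * 7 * 6 * 5 * 4 * factorial(3)
= 11 * 10 * 9 * 8 * 7 * 6 * 5 * 4 * 3 * factorial(2)
= 11 * 10 * 9 * 8 * 7 * 6 * 5 * 4 * 3 * 2 * factorial(1)
= 11 * 10 * 9 * 8 * 7 * 6 * 5 * 4 * 3 * 2 * 1
= 39916800

39916800


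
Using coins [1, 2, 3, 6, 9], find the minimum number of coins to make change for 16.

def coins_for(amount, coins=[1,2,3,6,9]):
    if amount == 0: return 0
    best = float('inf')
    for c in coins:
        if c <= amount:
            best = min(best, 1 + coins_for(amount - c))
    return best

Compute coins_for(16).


Building up with DP:
coins_for(0) = 0
coins_for(1) = min(1+coins_for(0)=1+0=1) = 1
coins_for(2) = min(1+coins_for(1)=1+1=2, 1+coins_for(0)=1+0=1) = 1
coins_for(3) = min(1+coins_for(2)=1+1=2, 1+coins_for(1)=1+1=2, 1+coins_for(0)=1+0=1) = 1
coins_for(4) = min(1+coins_for(3)=1+1=2, 1+coins_for(2)=1+1=2, 1+coins_for(1)=1+1=2) = 2
coins_for(5) = min(1+coins_for(4)=1+2=3, 1+coins_for(3)=1+1=2, 1+coins_for(2)=1+1=2) = 2
coins_for(6) = min(1+coins_for(5)=1+2=3, 1+coins_for(4)=1+2=3, 1+coins_for(3)=1+1=2, 1+coins_for(0)=1+0=1) = 1
coins_for(7) = min(1+coins_for(6)=1+1=2, 1+coins_for(5)=1+2=3, 1+coins_for(4)=1+2=3, 1+coins_for(1)=1+1=2) = 2
coins_for(8) = min(1+coins_for(7)=1+2=3, 1+coins_for(6)=1+1=2, 1+coins_for(5)=1+2=3, 1+coins_for(2)=1+1=2) = 2
coins_for(9) = min(1+coins_for(8)=1+2=3, 1+coins_for(7)=1+2=3, 1+coins_for(6)=1+1=2, 1+coins_for(3)=1+1=2, 1+coins_for(0)=1+0=1) = 1
coins_for(10) = min(1+coins_for(9)=1+1=2, 1+coins_for(8)=1+2=3, 1+coins_for(7)=1+2=3, 1+coins_for(4)=1+2=3, 1+coins_for(1)=1+1=2) = 2
coins_for(11) = min(1+coins_for(10)=1+2=3, 1+coins_for(9)=1+1=2, 1+coins_for(8)=1+2=3, 1+coins_for(5)=1+2=3, 1+coins_for(2)=1+1=2) = 2
coins_for(12) = min(1+coins_for(11)=1+2=3, 1+coins_for(10)=1+2=3, 1+coins_for(9)=1+1=2, 1+coins_for(6)=1+1=2, 1+coins_for(3)=1+1=2) = 2
coins_for(13) = min(1+coins_for(12)=1+2=3, 1+coins_for(11)=1+2=3, 1+coins_for(10)=1+2=3, 1+coins_for(7)=1+2=3, 1+coins_for(4)=1+2=3) = 3
coins_for(14) = min(1+coins_for(13)=1+3=4, 1+coins_for(12)=1+2=3, 1+coins_for(11)=1+2=3, 1+coins_for(8)=1+2=3, 1+coins_for(5)=1+2=3) = 3
coins_for(15) = min(1+coins_for(14)=1+3=4, 1+coins_for(13)=1+3=4, 1+coins_for(12)=1+2=3, 1+coins_for(9)=1+1=2, 1+coins_for(6)=1+1=2) = 2
coins_for(16) = min(1+coins_for(15)=1+2=3, 1+coins_for(14)=1+3=4, 1+coins_for(13)=1+3=4, 1+coins_for(10)=1+2=3, 1+coins_for(7)=1+2=3) = 3

3


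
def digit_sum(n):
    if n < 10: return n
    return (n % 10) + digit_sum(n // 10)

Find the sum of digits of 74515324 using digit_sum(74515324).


digit_sum(74515324) = 4 + digit_sum(7451532)
digit_sum(7451532) = 2 + digit_sum(745153)
digit_sum(745153) = 3 + digit_sum(74515)
digit_sum(74515) = 5 + digit_sum(7451)
digit_sum(7451) = 1 + digit_sum(745)
digit_sum(745) = 5 + digit_sum(74)
digit_sum(74) = 4 + digit_sum(7)
digit_sum(7) = 7  (base case)
Total: 4 + 2 + 3 + 5 + 1 + 5 + 4 + 7 = 31

31


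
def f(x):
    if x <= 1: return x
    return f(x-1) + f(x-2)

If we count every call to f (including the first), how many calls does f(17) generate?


Let C(n) = total calls for f(n)
C(0) = 1, C(1) = 1
C(2) = 1 + C(1) + C(0) = 1 + 1 + 1 = 3
C(3) = 1 + C(2) + C(1) = 1 + 3 + 1 = 5
C(4) = 1 + C(3) + C(2) = 1 + 5 + 3 = 9
C(5) = 1 + C(4) + C(3) = 1 + 9 + 5 = 15
C(6) = 1 + C(5) + C(4) = 1 + 15 + 9 = 25
C(7) = 1 + C(6) + C(5) = 1 + 25 + 15 = 41
C(8) = 1 + C(7) + C(6) = 1 + 41 + 25 = 67
C(9) = 1 + C(8) + C(7) = 1 + 67 + 41 = 109
C(10) = 1 + C(9) + C(8) = 1 + 109 + 67 = 177
C(11) = 1 + C(10) + C(9) = 1 + 177 + 109 = 287
C(12) = 1 + C(11) + C(10) = 1 + 287 + 177 = 465
C(13) = 1 + C(12) + C(11) = 1 + 465 + 287 = 753
C(14) = 1 + C(13) + C(12) = 1 + 753 + 465 = 1219
C(15) = 1 + C(14) + C(13) = 1 + 1219 + 753 = 1973
C(16) = 1 + C(15) + C(14) = 1 + 1973 + 1219 = 3193
C(17) = 1 + C(16) + C(15) = 1 + 3193 + 1973 = 5167

5167


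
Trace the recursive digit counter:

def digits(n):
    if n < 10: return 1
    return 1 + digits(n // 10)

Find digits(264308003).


digits(264308003) = 1 + digits(26430800)
digits(26430800) = 1 + digits(2643080)
digits(2643080) = 1 + digits(264308)
digits(264308) = 1 + digits(26430)
digits(26430) = 1 + digits(2643)
digits(2643) = 1 + digits(264)
digits(264) = 1 + digits(26)
digits(26) = 1 + digits(2)
digits(2) = 1  (base case: 2 < 10)
Unwinding: 1 + 1 + 1 + 1 + 1 + 1 + 1 + 1 + 1 = 9

9


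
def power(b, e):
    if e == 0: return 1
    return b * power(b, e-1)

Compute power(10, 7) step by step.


power(10, 7)
= 10 * power(10, 6)
= 10 * 10 * power(10, 5)
= 10 * 10 * 10 * power(10, 4)
= 10 * 10 * 10 * 10 * power(10, 3)
= 10 * 10 * 10 * 10 * 10 * power(10, 2)
= 10 * 10 * 10 * 10 * 10 * 10 * power(10, 1)
= 10 * 10 * 10 * 10 * 10 * 10 * 10 * power(10, 0)
= 10 * 10 * 10 * 10 * 10 * 10 * 10 * 1
= 10000000

10000000


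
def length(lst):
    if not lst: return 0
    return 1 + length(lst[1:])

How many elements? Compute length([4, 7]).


length([4, 7]) = 1 + length([7])
length([7]) = 1 + length([])
length([]) = 0  (base case)
Unwinding: 1 + 1 + 0 = 2

2


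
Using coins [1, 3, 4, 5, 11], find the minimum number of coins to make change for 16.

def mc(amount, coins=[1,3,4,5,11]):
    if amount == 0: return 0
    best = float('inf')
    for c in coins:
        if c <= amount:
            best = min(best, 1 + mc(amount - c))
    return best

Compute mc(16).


Building up with DP:
mc(0) = 0
mc(1) = min(1+mc(0)=1+0=1) = 1
mc(2) = min(1+mc(1)=1+1=2) = 2
mc(3) = min(1+mc(2)=1+2=3, 1+mc(0)=1+0=1) = 1
mc(4) = min(1+mc(3)=1+1=2, 1+mc(1)=1+1=2, 1+mc(0)=1+0=1) = 1
mc(5) = min(1+mc(4)=1+1=2, 1+mc(2)=1+2=3, 1+mc(1)=1+1=2, 1+mc(0)=1+0=1) = 1
mc(6) = min(1+mc(5)=1+1=2, 1+mc(3)=1+1=2, 1+mc(2)=1+2=3, 1+mc(1)=1+1=2) = 2
mc(7) = min(1+mc(6)=1+2=3, 1+mc(4)=1+1=2, 1+mc(3)=1+1=2, 1+mc(2)=1+2=3) = 2
mc(8) = min(1+mc(7)=1+2=3, 1+mc(5)=1+1=2, 1+mc(4)=1+1=2, 1+mc(3)=1+1=2) = 2
mc(9) = min(1+mc(8)=1+2=3, 1+mc(6)=1+2=3, 1+mc(5)=1+1=2, 1+mc(4)=1+1=2) = 2
mc(10) = min(1+mc(9)=1+2=3, 1+mc(7)=1+2=3, 1+mc(6)=1+2=3, 1+mc(5)=1+1=2) = 2
mc(11) = min(1+mc(10)=1+2=3, 1+mc(8)=1+2=3, 1+mc(7)=1+2=3, 1+mc(6)=1+2=3, 1+mc(0)=1+0=1) = 1
mc(12) = min(1+mc(11)=1+1=2, 1+mc(9)=1+2=3, 1+mc(8)=1+2=3, 1+mc(7)=1+2=3, 1+mc(1)=1+1=2) = 2
mc(13) = min(1+mc(12)=1+2=3, 1+mc(10)=1+2=3, 1+mc(9)=1+2=3, 1+mc(8)=1+2=3, 1+mc(2)=1+2=3) = 3
mc(14) = min(1+mc(13)=1+3=4, 1+mc(11)=1+1=2, 1+mc(10)=1+2=3, 1+mc(9)=1+2=3, 1+mc(3)=1+1=2) = 2
mc(15) = min(1+mc(14)=1+2=3, 1+mc(12)=1+2=3, 1+mc(11)=1+1=2, 1+mc(10)=1+2=3, 1+mc(4)=1+1=2) = 2
mc(16) = min(1+mc(15)=1+2=3, 1+mc(13)=1+3=4, 1+mc(12)=1+2=3, 1+mc(11)=1+1=2, 1+mc(5)=1+1=2) = 2

2


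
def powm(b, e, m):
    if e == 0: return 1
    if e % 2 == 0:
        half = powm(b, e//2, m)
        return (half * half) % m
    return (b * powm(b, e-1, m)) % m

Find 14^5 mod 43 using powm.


powm(14, 5, 43): e is odd, compute powm(14, 4, 43)
  powm(14, 4, 43): e is even, compute powm(14, 2, 43)
    powm(14, 2, 43): e is even, compute powm(14, 1, 43)
      powm(14, 1, 43): e is odd, compute powm(14, 0, 43)
        powm(14, 0, 43) = 1
      (14 * 1) % 43 = 14
    half=14, (14*14) % 43 = 24
  half=24, (24*24) % 43 = 17
(14 * 17) % 43 = 23

23


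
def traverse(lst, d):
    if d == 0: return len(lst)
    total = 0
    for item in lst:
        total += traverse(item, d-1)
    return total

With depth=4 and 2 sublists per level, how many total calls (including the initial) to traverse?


At depth 0 (root): 1 call
At depth 1: each of 1 parents calls traverse on 2 children = 2 calls
At depth 2: each of 2 parents calls traverse on 2 children = 4 calls
At depth 3: each of 4 parents calls traverse on 2 children = 8 calls
At depth 4: each of 8 parents calls traverse on 2 children = 16 calls
Total: 1 + 2 + 4 + 8 + 16 = 31

31


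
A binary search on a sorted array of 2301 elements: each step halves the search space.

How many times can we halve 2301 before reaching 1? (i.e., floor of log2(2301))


2301 / 2 = 1150
1150 / 2 = 575
575 / 2 = 287
287 / 2 = 143
143 / 2 = 71
71 / 2 = 35
35 / 2 = 17
17 / 2 = 8
8 / 2 = 4
4 / 2 = 2
2 / 2 = 1
Reached 1 after 11 halvings

11


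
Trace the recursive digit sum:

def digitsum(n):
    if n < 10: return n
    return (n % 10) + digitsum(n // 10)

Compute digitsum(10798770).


digitsum(10798770) = 0 + digitsum(1079877)
digitsum(1079877) = 7 + digitsum(107987)
digitsum(107987) = 7 + digitsum(10798)
digitsum(10798) = 8 + digitsum(1079)
digitsum(1079) = 9 + digitsum(107)
digitsum(107) = 7 + digitsum(10)
digitsum(10) = 0 + digitsum(1)
digitsum(1) = 1  (base case)
Total: 0 + 7 + 7 + 8 + 9 + 7 + 0 + 1 = 39

39


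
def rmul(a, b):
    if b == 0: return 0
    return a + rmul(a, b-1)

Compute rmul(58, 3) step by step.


rmul(58, 3) = 58 + rmul(58, 2)
rmul(58, 2) = 58 + rmul(58, 1)
rmul(58, 1) = 58 + rmul(58, 0)
rmul(58, 0) = 0  (base case)
Total: 58 + 58 + 58 + 0 = 174

174


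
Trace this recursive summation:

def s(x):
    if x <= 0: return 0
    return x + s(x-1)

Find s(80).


s(80)
= 80 + 79 + 78 + 77 + 76 + 75 + 74 + 73 + 72 + 71 + 70 + 69 + 68 + 67 + 66 + 65 + 64 + 63 + 62 + 61 + 60 + 59 + 58 + 57 + 56 + 55 + 54 + 53 + 52 + 51 + 50 + 49 + 48 + 47 + 46 + 45 + 44 + 43 + 42 + 41 + 40 + 39 + 38 + 37 + 36 + 35 + 34 + 33 + 32 + 31 + 30 + 29 + 28 + 27 + 26 + 25 + 24 + 23 + 22 + 21 + 20 + 19 + 18 + 17 + 16 + 15 + 14 + 13 + 12 + 11 + 10 + 9 + 8 + 7 + 6 + 5 + 4 + 3 + 2 + 1 + s(0)
= 80 + 79 + 78 + 77 + 76 + 75 + 74 + 73 + 72 + 71 + 70 + 69 + 68 + 67 + 66 + 65 + 64 + 63 + 62 + 61 + 60 + 59 + 58 + 57 + 56 + 55 + 54 + 53 + 52 + 51 + 50 + 49 + 48 + 47 + 46 + 45 + 44 + 43 + 42 + 41 + 40 + 39 + 38 + 37 + 36 + 35 + 34 + 33 + 32 + 31 + 30 + 29 + 28 + 27 + 26 + 25 + 24 + 23 + 22 + 21 + 20 + 19 + 18 + 17 + 16 + 15 + 14 + 13 + 12 + 11 + 10 + 9 + 8 + 7 + 6 + 5 + 4 + 3 + 2 + 1 + 0
= 3240

3240


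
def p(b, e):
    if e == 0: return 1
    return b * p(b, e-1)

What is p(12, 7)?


p(12, 7)
= 12 * p(12, 6)
= 12 * 12 * p(12, 5)
= 12 * 12 * 12 * p(12, 4)
= 12 * 12 * 12 * 12 * p(12, 3)
= 12 * 12 * 12 * 12 * 12 * p(12, 2)
= 12 * 12 * 12 * 12 * 12 * 12 * p(12, 1)
= 12 * 12 * 12 * 12 * 12 * 12 * 12 * p(12, 0)
= 12 * 12 * 12 * 12 * 12 * 12 * 12 * 1
= 35831808

35831808


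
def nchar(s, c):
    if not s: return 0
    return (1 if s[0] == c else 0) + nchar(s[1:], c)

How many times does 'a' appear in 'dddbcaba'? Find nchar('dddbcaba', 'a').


s[0]='d' != 'a' -> 0
s[0]='d' != 'a' -> 0
s[0]='d' != 'a' -> 0
s[0]='b' != 'a' -> 0
s[0]='c' != 'a' -> 0
s[0]='a' == 'a' -> 1
s[0]='b' != 'a' -> 0
s[0]='a' == 'a' -> 1
Sum: 0 + 0 + 0 + 0 + 0 + 1 + 0 + 1 = 2

2


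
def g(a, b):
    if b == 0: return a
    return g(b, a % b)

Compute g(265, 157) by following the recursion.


g(265, 157) = g(157, 108)
g(157, 108) = g(108, 49)
g(108, 49) = g(49, 10)
g(49, 10) = g(10, 9)
g(10, 9) = g(9, 1)
g(9, 1) = g(1, 0)
g(1, 0) = 1  (base case)

1


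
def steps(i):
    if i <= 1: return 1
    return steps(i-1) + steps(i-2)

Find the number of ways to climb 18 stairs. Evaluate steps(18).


Building up from base cases:
steps(0) = 1
steps(1) = 1
steps(2) = steps(1) + steps(0) = 1 + 1 = 2
steps(3) = steps(2) + steps(1) = 2 + 1 = 3
steps(4) = steps(3) + steps(2) = 3 + 2 = 5
steps(5) = steps(4) + steps(3) = 5 + 3 = 8
steps(6) = steps(5) + steps(4) = 8 + 5 = 13
steps(7) = steps(6) + steps(5) = 13 + 8 = 21
steps(8) = steps(7) + steps(6) = 21 + 13 = 34
steps(9) = steps(8) + steps(7) = 34 + 21 = 55
steps(10) = steps(9) + steps(8) = 55 + 34 = 89
steps(11) = steps(10) + steps(9) = 89 + 55 = 144
steps(12) = steps(11) + steps(10) = 144 + 89 = 233
steps(13) = steps(12) + steps(11) = 233 + 144 = 377
steps(14) = steps(13) + steps(12) = 377 + 233 = 610
steps(15) = steps(14) + steps(13) = 610 + 377 = 987
steps(16) = steps(15) + steps(14) = 987 + 610 = 1597
steps(17) = steps(16) + steps(15) = 1597 + 987 = 2584
steps(18) = steps(17) + steps(16) = 2584 + 1597 = 4181

4181


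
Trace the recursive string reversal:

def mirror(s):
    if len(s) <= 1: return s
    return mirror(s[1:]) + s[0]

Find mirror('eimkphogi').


mirror('eimkphogi') = mirror('imkphogi') + 'e'
mirror('imkphogi') = mirror('mkphogi') + 'i'
mirror('mkphogi') = mirror('kphogi') + 'm'
mirror('kphogi') = mirror('phogi') + 'k'
mirror('phogi') = mirror('hogi') + 'p'
mirror('hogi') = mirror('ogi') + 'h'
mirror('ogi') = mirror('gi') + 'o'
mirror('gi') = mirror('i') + 'g'
mirror('i') = 'i'  (base case)
Concatenating: 'i' + 'g' + 'o' + 'h' + 'p' + 'k' + 'm' + 'i' + 'e' = 'igohpkmie'

igohpkmie


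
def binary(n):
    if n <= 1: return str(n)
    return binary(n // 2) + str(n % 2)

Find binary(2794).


binary(2794) = binary(1397) + '0'
binary(1397) = binary(698) + '1'
binary(698) = binary(349) + '0'
binary(349) = binary(174) + '1'
binary(174) = binary(87) + '0'
binary(87) = binary(43) + '1'
binary(43) = binary(21) + '1'
binary(21) = binary(10) + '1'
binary(10) = binary(5) + '0'
binary(5) = binary(2) + '1'
binary(2) = binary(1) + '0'
binary(1) = '1'  (base case)
Concatenating: '1' + '0' + '1' + '0' + '1' + '1' + '1' + '0' + '1' + '0' + '1' + '0' = '101011101010'

101011101010


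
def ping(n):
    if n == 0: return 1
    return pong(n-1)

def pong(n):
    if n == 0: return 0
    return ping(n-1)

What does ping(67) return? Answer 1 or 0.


ping(67) = pong(66)
pong(66) = ping(65)
ping(65) = pong(64)
pong(64) = ping(63)
ping(63) = pong(62)
pong(62) = ping(61)
ping(61) = pong(60)
pong(60) = ping(59)
ping(59) = pong(58)
pong(58) = ping(57)
ping(57) = pong(56)
pong(56) = ping(55)
ping(55) = pong(54)
pong(54) = ping(53)
ping(53) = pong(52)
pong(52) = ping(51)
ping(51) = pong(50)
pong(50) = ping(49)
ping(49) = pong(48)
pong(48) = ping(47)
ping(47) = pong(46)
pong(46) = ping(45)
ping(45) = pong(44)
pong(44) = ping(43)
ping(43) = pong(42)
pong(42) = ping(41)
ping(41) = pong(40)
pong(40) = ping(39)
ping(39) = pong(38)
pong(38) = ping(37)
ping(37) = pong(36)
pong(36) = ping(35)
ping(35) = pong(34)
pong(34) = ping(33)
ping(33) = pong(32)
pong(32) = ping(31)
ping(31) = pong(30)
pong(30) = ping(29)
ping(29) = pong(28)
pong(28) = ping(27)
ping(27) = pong(26)
pong(26) = ping(25)
ping(25) = pong(24)
pong(24) = ping(23)
ping(23) = pong(22)
pong(22) = ping(21)
ping(21) = pong(20)
pong(20) = ping(19)
ping(19) = pong(18)
pong(18) = ping(17)
ping(17) = pong(16)
pong(16) = ping(15)
ping(15) = pong(14)
pong(14) = ping(13)
ping(13) = pong(12)
pong(12) = ping(11)
ping(11) = pong(10)
pong(10) = ping(9)
ping(9) = pong(8)
pong(8) = ping(7)
ping(7) = pong(6)
pong(6) = ping(5)
ping(5) = pong(4)
pong(4) = ping(3)
ping(3) = pong(2)
pong(2) = ping(1)
ping(1) = pong(0)
pong(0) = 0  (base case)
Result: 0

0


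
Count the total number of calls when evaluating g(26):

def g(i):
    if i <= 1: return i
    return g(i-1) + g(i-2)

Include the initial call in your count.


Let C(n) = total calls for g(n)
C(0) = 1, C(1) = 1
C(2) = 1 + C(1) + C(0) = 1 + 1 + 1 = 3
C(3) = 1 + C(2) + C(1) = 1 + 3 + 1 = 5
C(4) = 1 + C(3) + C(2) = 1 + 5 + 3 = 9
C(5) = 1 + C(4) + C(3) = 1 + 9 + 5 = 15
C(6) = 1 + C(5) + C(4) = 1 + 15 + 9 = 25
C(7) = 1 + C(6) + C(5) = 1 + 25 + 15 = 41
C(8) = 1 + C(7) + C(6) = 1 + 41 + 25 = 67
C(9) = 1 + C(8) + C(7) = 1 + 67 + 41 = 109
C(10) = 1 + C(9) + C(8) = 1 + 109 + 67 = 177
C(11) = 1 + C(10) + C(9) = 1 + 177 + 109 = 287
C(12) = 1 + C(11) + C(10) = 1 + 287 + 177 = 465
C(13) = 1 + C(12) + C(11) = 1 + 465 + 287 = 753
C(14) = 1 + C(13) + C(12) = 1 + 753 + 465 = 1219
C(15) = 1 + C(14) + C(13) = 1 + 1219 + 753 = 1973
C(16) = 1 + C(15) + C(14) = 1 + 1973 + 1219 = 3193
C(17) = 1 + C(16) + C(15) = 1 + 3193 + 1973 = 5167
C(18) = 1 + C(17) + C(16) = 1 + 5167 + 3193 = 8361
C(19) = 1 + C(18) + C(17) = 1 + 8361 + 5167 = 13529
C(20) = 1 + C(19) + C(18) = 1 + 13529 + 8361 = 21891
C(21) = 1 + C(20) + C(19) = 1 + 21891 + 13529 = 35421
C(22) = 1 + C(21) + C(20) = 1 + 35421 + 21891 = 57313
C(23) = 1 + C(22) + C(21) = 1 + 57313 + 35421 = 92735
C(24) = 1 + C(23) + C(22) = 1 + 92735 + 57313 = 150049
C(25) = 1 + C(24) + C(23) = 1 + 150049 + 92735 = 242785
C(26) = 1 + C(25) + C(24) = 1 + 242785 + 150049 = 392835

392835


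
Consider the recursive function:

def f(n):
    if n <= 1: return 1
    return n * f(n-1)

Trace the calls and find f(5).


f(5)
= 5 * f(4)
= 5 * 4 * f(3)
= 5 * 4 * 3 * f(2)
= 5 * 4 * 3 * 2 * f(1)
= 5 * 4 * 3 * 2 * 1
= 120

120


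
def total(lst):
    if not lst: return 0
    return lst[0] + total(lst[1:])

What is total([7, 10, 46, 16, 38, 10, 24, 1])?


total([7, 10, 46, 16, 38, 10, 24, 1]) = 7 + total([10, 46, 16, 38, 10, 24, 1])
total([10, 46, 16, 38, 10, 24, 1]) = 10 + total([46, 16, 38, 10, 24, 1])
total([46, 16, 38, 10, 24, 1]) = 46 + total([16, 38, 10, 24, 1])
total([16, 38, 10, 24, 1]) = 16 + total([38, 10, 24, 1])
total([38, 10, 24, 1]) = 38 + total([10, 24, 1])
total([10, 24, 1]) = 10 + total([24, 1])
total([24, 1]) = 24 + total([1])
total([1]) = 1 + total([])
total([]) = 0  (base case)
Total: 7 + 10 + 46 + 16 + 38 + 10 + 24 + 1 + 0 = 152

152


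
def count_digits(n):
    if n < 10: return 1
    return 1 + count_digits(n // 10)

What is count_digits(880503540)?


count_digits(880503540) = 1 + count_digits(88050354)
count_digits(88050354) = 1 + count_digits(8805035)
count_digits(8805035) = 1 + count_digits(880503)
count_digits(880503) = 1 + count_digits(88050)
count_digits(88050) = 1 + count_digits(8805)
count_digits(8805) = 1 + count_digits(880)
count_digits(880) = 1 + count_digits(88)
count_digits(88) = 1 + count_digits(8)
count_digits(8) = 1  (base case: 8 < 10)
Unwinding: 1 + 1 + 1 + 1 + 1 + 1 + 1 + 1 + 1 = 9

9


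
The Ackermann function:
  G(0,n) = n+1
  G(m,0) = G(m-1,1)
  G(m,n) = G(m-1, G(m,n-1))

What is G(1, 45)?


G(1, 45) = G(0, G(1, 44))
  G(1, 44) = G(0, G(1, 43))
    G(1, 43) = G(0, G(1, 42))
      G(1, 42) = G(0, G(1, 41))
        G(1, 41) = G(0, G(1, 40))
          G(1, 40) = G(0, G(1, 39))
          G(1, 39) = G(0, G(1, 38))
          G(1, 38) = G(0, G(1, 37))
          G(1, 37) = G(0, G(1, 36))
          G(1, 36) = G(0, G(1, 35))
          G(1, 35) = G(0, G(1, 34))
          G(1, 34) = G(0, G(1, 33))
          G(1, 33) = G(0, G(1, 32))
          G(1, 32) = G(0, G(1, 31))
          G(1, 31) = G(0, G(1, 30))
          G(1, 30) = G(0, G(1, 29))
          G(1, 29) = G(0, G(1, 28))
          G(1, 28) = G(0, G(1, 27))
          G(1, 27) = G(0, G(1, 26))
          G(1, 26) = G(0, G(1, 25))
          G(1, 25) = G(0, G(1, 24))
          G(1, 24) = G(0, G(1, 23))
          G(1, 23) = G(0, G(1, 22))
          G(1, 22) = G(0, G(1, 21))
          G(1, 21) = G(0, G(1, 20))
... (trace truncated)
Result: G(1, 45) = 47

47


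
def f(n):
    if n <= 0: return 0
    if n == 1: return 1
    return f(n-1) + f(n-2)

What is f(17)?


Computing f(17) bottom-up:
f(0) = 0
f(1) = 1
f(2) = f(1) + f(0) = 1 + 0 = 1
f(3) = f(2) + f(1) = 1 + 1 = 2
f(4) = f(3) + f(2) = 2 + 1 = 3
f(5) = f(4) + f(3) = 3 + 2 = 5
f(6) = f(5) + f(4) = 5 + 3 = 8
f(7) = f(6) + f(5) = 8 + 5 = 13
f(8) = f(7) + f(6) = 13 + 8 = 21
f(9) = f(8) + f(7) = 21 + 13 = 34
f(10) = f(9) + f(8) = 34 + 21 = 55
f(11) = f(10) + f(9) = 55 + 34 = 89
f(12) = f(11) + f(10) = 89 + 55 = 144
f(13) = f(12) + f(11) = 144 + 89 = 233
f(14) = f(13) + f(12) = 233 + 144 = 377
f(15) = f(14) + f(13) = 377 + 233 = 610
f(16) = f(15) + f(14) = 610 + 377 = 987
f(17) = f(16) + f(15) = 987 + 610 = 1597

1597


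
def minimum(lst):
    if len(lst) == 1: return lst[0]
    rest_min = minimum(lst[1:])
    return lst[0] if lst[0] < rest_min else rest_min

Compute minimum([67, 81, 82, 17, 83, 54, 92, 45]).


minimum([67, 81, 82, 17, 83, 54, 92, 45]): compare 67 with minimum([81, 82, 17, 83, 54, 92, 45])
minimum([81, 82, 17, 83, 54, 92, 45]): compare 81 with minimum([82, 17, 83, 54, 92, 45])
minimum([82, 17, 83, 54, 92, 45]): compare 82 with minimum([17, 83, 54, 92, 45])
minimum([17, 83, 54, 92, 45]): compare 17 with minimum([83, 54, 92, 45])
minimum([83, 54, 92, 45]): compare 83 with minimum([54, 92, 45])
minimum([54, 92, 45]): compare 54 with minimum([92, 45])
minimum([92, 45]): compare 92 with minimum([45])
minimum([45]) = 45  (base case)
Compare 92 with 45 -> 45
Compare 54 with 45 -> 45
Compare 83 with 45 -> 45
Compare 17 with 45 -> 17
Compare 82 with 17 -> 17
Compare 81 with 17 -> 17
Compare 67 with 17 -> 17

17


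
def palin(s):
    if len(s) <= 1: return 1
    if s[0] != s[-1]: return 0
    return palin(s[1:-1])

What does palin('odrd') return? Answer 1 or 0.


palin('odrd'): s[0]='o' != s[-1]='d' -> return 0
Result: 0 (not a palindrome)

0


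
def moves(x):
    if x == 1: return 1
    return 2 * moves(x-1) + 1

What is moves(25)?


moves(25) = 2 * moves(24) + 1
moves(24) = 2 * moves(23) + 1
moves(23) = 2 * moves(22) + 1
moves(22) = 2 * moves(21) + 1
moves(21) = 2 * moves(20) + 1
moves(20) = 2 * moves(19) + 1
moves(19) = 2 * moves(18) + 1
moves(18) = 2 * moves(17) + 1
moves(17) = 2 * moves(16) + 1
moves(16) = 2 * moves(15) + 1
moves(15) = 2 * moves(14) + 1
moves(14) = 2 * moves(13) + 1
moves(13) = 2 * moves(12) + 1
moves(12) = 2 * moves(11) + 1
moves(11) = 2 * moves(10) + 1
moves(10) = 2 * moves(9) + 1
moves(9) = 2 * moves(8) + 1
moves(8) = 2 * moves(7) + 1
moves(7) = 2 * moves(6) + 1
moves(6) = 2 * moves(5) + 1
moves(5) = 2 * moves(4) + 1
moves(4) = 2 * moves(3) + 1
moves(3) = 2 * moves(2) + 1
moves(2) = 2 * moves(1) + 1
moves(1) = 1  (base case)
moves(2) = 2 * 1 + 1 = 3
moves(3) = 2 * 3 + 1 = 7
moves(4) = 2 * 7 + 1 = 15
moves(5) = 2 * 15 + 1 = 31
moves(6) = 2 * 31 + 1 = 63
moves(7) = 2 * 63 + 1 = 127
moves(8) = 2 * 127 + 1 = 255
moves(9) = 2 * 255 + 1 = 511
moves(10) = 2 * 511 + 1 = 1023
moves(11) = 2 * 1023 + 1 = 2047
moves(12) = 2 * 2047 + 1 = 4095
moves(13) = 2 * 4095 + 1 = 8191
moves(14) = 2 * 8191 + 1 = 16383
moves(15) = 2 * 16383 + 1 = 32767
moves(16) = 2 * 32767 + 1 = 65535
moves(17) = 2 * 65535 + 1 = 131071
moves(18) = 2 * 131071 + 1 = 262143
moves(19) = 2 * 262143 + 1 = 524287
moves(20) = 2 * 524287 + 1 = 1048575
moves(21) = 2 * 1048575 + 1 = 2097151
moves(22) = 2 * 2097151 + 1 = 4194303
moves(23) = 2 * 4194303 + 1 = 8388607
moves(24) = 2 * 8388607 + 1 = 16777215
moves(25) = 2 * 16777215 + 1 = 33554431

33554431
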